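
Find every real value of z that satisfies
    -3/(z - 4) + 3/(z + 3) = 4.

Multiply both sides by (z - 4)(z + 3):
-3(z + 3) + 3(z - 4) = 4(z - 4)(z + 3).
Expand and collect terms: 4z² - 4z - 27 = 0.
By the quadratic formula, z = (4 ± √448) / 8, so z ≈ 3.1458 or z ≈ -2.1458.
Neither value makes a denominator zero (z ≠ 4, z ≠ -3), so both are valid.

z = -2.1458 or z = 3.1458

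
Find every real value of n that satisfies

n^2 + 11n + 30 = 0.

Factor: (n + 6)(n + 5) = 0.
So n = -6 or n = -5.

n = -6 or n = -5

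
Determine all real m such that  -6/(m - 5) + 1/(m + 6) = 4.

m = -5.7093 or m = 3.4593

Multiply both sides by (m - 5)(m + 6):
-6(m + 6) + (m - 5) = 4(m - 5)(m + 6).
Expand and collect terms: 4m^2 + 9m - 79 = 0.
By the quadratic formula, m = (-9 +/- sqrt(1345)) / 8, so m ~= 3.4593 or m ~= -5.7093.
Neither value makes a denominator zero (m != 5, m != -6), so both are valid.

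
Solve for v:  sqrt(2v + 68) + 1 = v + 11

Isolate the radical: sqrt(2v + 68) = v + 10.
Square both sides: 2v + 68 = (v + 10)^2.
Expand and rearrange: v^2 + 18v + 32 = 0.
Solving gives v = -2 or v = -16.
Check each candidate in the original equation:
  v = -2: sqrt(64) = 8, while v + 10 = 8 — valid.
  v = -16: sqrt(36) = 6, while v + 10 = -6 — extraneous.

v = -2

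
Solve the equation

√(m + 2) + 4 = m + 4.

Isolate the radical: √(m + 2) = m.
Square both sides: m + 2 = (m)².
Expand and rearrange: m² - m - 2 = 0.
Solving gives m = 2 or m = -1.
Check each candidate in the original equation:
  m = 2: √(4) = 2, while m = 2 — valid.
  m = -1: √(1) = 1, while m = -1 — extraneous.

m = 2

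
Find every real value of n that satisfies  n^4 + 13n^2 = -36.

No real solutions.

Let u = n^2. The equation becomes u^2 + 13u + 36 = 0.
Factor: (u + 4)(u + 9) = 0, so u = -4 or u = -9.
n^2 = -4 < 0 has no real solution.
n^2 = -9 < 0 has no real solution.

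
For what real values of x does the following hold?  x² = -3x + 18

x = -6 or x = 3

Bring every term to one side: x² + 3x - 18 = 0.
Factor: (x - 3)(x + 6) = 0.
So x = 3 or x = -6.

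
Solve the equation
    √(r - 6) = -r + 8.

Square both sides: r - 6 = (-r + 8)².
Expand and rearrange: r² - 17r + 70 = 0.
Solving gives r = 10 or r = 7.
Check each candidate in the original equation:
  r = 10: √(4) = 2, while -r + 8 = -2 — extraneous.
  r = 7: √(1) = 1, while -r + 8 = 1 — valid.

r = 7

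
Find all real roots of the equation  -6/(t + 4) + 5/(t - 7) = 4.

Multiply both sides by (t + 4)(t - 7):
-6(t - 7) + 5(t + 4) = 4(t + 4)(t - 7).
Expand and collect terms: 4t^2 - 11t - 174 = 0.
By the quadratic formula, t = (11 +/- sqrt(2905)) / 8, so t ~= 8.1123 or t ~= -5.3623.
Neither value makes a denominator zero (t != -4, t != 7), so both are valid.

t = -5.3623 or t = 8.1123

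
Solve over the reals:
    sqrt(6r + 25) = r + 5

r = -4 or r = 0

Square both sides: 6r + 25 = (r + 5)^2.
Expand and rearrange: r^2 + 4r = 0.
Solving gives r = 0 or r = -4.
Check each candidate in the original equation:
  r = 0: sqrt(25) = 5, while r + 5 = 5 — valid.
  r = -4: sqrt(1) = 1, while r + 5 = 1 — valid.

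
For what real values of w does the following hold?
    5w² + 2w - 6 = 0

Discriminant: (2)² − 4·5·(-6) = 124.
Quadratic formula: w = (-2 ± √124) / 10.
So w = -1/5 + √(31)/5 ≈ 0.9136 or w = -√(31)/5 - 1/5 ≈ -1.3136.

w = -1.3136 or w = 0.9136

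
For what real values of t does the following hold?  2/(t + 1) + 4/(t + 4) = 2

Multiply both sides by (t + 1)(t + 4):
2(t + 4) + 4(t + 1) = 2(t + 1)(t + 4).
Expand and collect terms: 2t² + 4t - 4 = 0.
By the quadratic formula, t = (-4 ± √48) / 4, so t ≈ 0.7321 or t ≈ -2.7321.
Neither value makes a denominator zero (t ≠ -1, t ≠ -4), so both are valid.

t = -2.7321 or t = 0.7321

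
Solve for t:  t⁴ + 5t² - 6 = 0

Let u = t². The equation becomes u² + 5u - 6 = 0.
Factor: (u - 1)(u + 6) = 0, so u = 1 or u = -6.
t² = 1 gives t = ±1.
t² = -6 < 0 has no real solution.

t = -1 or t = 1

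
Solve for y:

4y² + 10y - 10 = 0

y = -3.2656 or y = 0.7656

Discriminant: (10)² − 4·4·(-10) = 260.
Quadratic formula: y = (-10 ± √260) / 8.
So y = -5/4 + √(65)/4 ≈ 0.7656 or y = -√(65)/4 - 5/4 ≈ -3.2656.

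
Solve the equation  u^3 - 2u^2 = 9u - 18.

Rearrange: u^3 - 2u^2 - 9u + 18 = 0.
Possible rational roots are divisors of 18. Testing u = 2 gives 0, so (u - 2) is a factor.
Divide: u^3 - 2u^2 - 9u + 18 = (u - 2)(u^2 - 9).
Factor the quadratic: u = 3 or u = -3.

u = -3 or u = 2 or u = 3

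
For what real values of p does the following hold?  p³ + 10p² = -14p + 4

p = -8.2426 or p = -2 or p = 0.2426

Rearrange: p³ + 10p² + 14p - 4 = 0.
Possible rational roots are divisors of -4. Testing p = -2 gives 0, so (p + 2) is a factor.
Divide: p³ + 10p² + 14p - 4 = (p + 2)(p² + 8p - 2).
Apply the quadratic formula to p² + 8p - 2 = 0: p = (-8 ± √72)/2, i.e. p ≈ 0.2426 or p ≈ -8.2426.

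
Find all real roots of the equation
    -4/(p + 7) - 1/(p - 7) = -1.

p = -3.3523 or p = 8.3523

Multiply both sides by (p + 7)(p - 7):
-4(p - 7) - (p + 7) = -(p + 7)(p - 7).
Expand and collect terms: -p^2 + 5p + 28 = 0.
By the quadratic formula, p = (-5 +/- sqrt(137)) / -2, so p ~= -3.3523 or p ~= 8.3523.
Neither value makes a denominator zero (p != -7, p != 7), so both are valid.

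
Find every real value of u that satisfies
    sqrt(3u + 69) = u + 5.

Square both sides: 3u + 69 = (u + 5)^2.
Expand and rearrange: u^2 + 7u - 44 = 0.
Solving gives u = 4 or u = -11.
Check each candidate in the original equation:
  u = 4: sqrt(81) = 9, while u + 5 = 9 — valid.
  u = -11: sqrt(36) = 6, while u + 5 = -6 — extraneous.

u = 4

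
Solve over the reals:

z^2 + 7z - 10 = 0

z = -8.217 or z = 1.217

Discriminant: (7)^2 - 4*1*(-10) = 89.
Quadratic formula: z = (-7 +/- sqrt(89)) / 2.
So z = -7/2 + sqrt(89)/2 ~= 1.217 or z = -sqrt(89)/2 - 7/2 ~= -8.217.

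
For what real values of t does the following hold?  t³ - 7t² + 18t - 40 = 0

t = 5

Possible rational roots are divisors of -40. Testing t = 5 gives 0, so (t - 5) is a factor.
Divide: t³ - 7t² + 18t - 40 = (t - 5)(t² - 2t + 8).
The quadratic t² - 2t + 8 has discriminant -28 < 0, so no further real roots.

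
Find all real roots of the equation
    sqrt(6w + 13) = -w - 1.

w = -2

Square both sides: 6w + 13 = (-w - 1)^2.
Expand and rearrange: w^2 - 4w - 12 = 0.
Solving gives w = 6 or w = -2.
Check each candidate in the original equation:
  w = 6: sqrt(49) = 7, while -w - 1 = -7 — extraneous.
  w = -2: sqrt(1) = 1, while -w - 1 = 1 — valid.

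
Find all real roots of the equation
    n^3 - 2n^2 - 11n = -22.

n = -3.3166 or n = 2 or n = 3.3166

Rearrange: n^3 - 2n^2 - 11n + 22 = 0.
Possible rational roots are divisors of 22. Testing n = 2 gives 0, so (n - 2) is a factor.
Divide: n^3 - 2n^2 - 11n + 22 = (n - 2)(n^2 - 11).
Apply the quadratic formula to n^2 - 11 = 0: n = (0 +/- sqrt(44))/2, i.e. n ~= 3.3166 or n ~= -3.3166.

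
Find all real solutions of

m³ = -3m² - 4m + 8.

m = 1

Rearrange: m³ + 3m² + 4m - 8 = 0.
Possible rational roots are divisors of -8. Testing m = 1 gives 0, so (m - 1) is a factor.
Divide: m³ + 3m² + 4m - 8 = (m - 1)(m² + 4m + 8).
The quadratic m² + 4m + 8 has discriminant -16 < 0, so no further real roots.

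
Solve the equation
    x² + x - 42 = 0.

Factor: (x - 6)(x + 7) = 0.
So x = 6 or x = -7.

x = -7 or x = 6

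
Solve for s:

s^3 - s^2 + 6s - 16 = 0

Possible rational roots are divisors of -16. Testing s = 2 gives 0, so (s - 2) is a factor.
Divide: s^3 - s^2 + 6s - 16 = (s - 2)(s^2 + s + 8).
The quadratic s^2 + s + 8 has discriminant -31 < 0, so no further real roots.

s = 2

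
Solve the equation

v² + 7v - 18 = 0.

Factor: (v + 9)(v - 2) = 0.
So v = -9 or v = 2.

v = -9 or v = 2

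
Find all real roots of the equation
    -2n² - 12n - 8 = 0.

n = -5.2361 or n = -0.7639

Discriminant: (-12)² − 4·(-2)·(-8) = 80.
Quadratic formula: n = (12 ± √80) / (-4).
So n = -3 - √(5) ≈ -5.2361 or n = -3 + √(5) ≈ -0.7639.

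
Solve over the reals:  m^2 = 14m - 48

m = 6 or m = 8

Bring every term to one side: m^2 - 14m + 48 = 0.
Factor: (m - 8)(m - 6) = 0.
So m = 8 or m = 6.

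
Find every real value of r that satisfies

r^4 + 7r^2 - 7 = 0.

Let u = r^2. The equation becomes u^2 + 7u - 7 = 0.
By the quadratic formula, u = -7/2 + sqrt(77)/2 or u = -sqrt(77)/2 - 7/2.
r^2 = -7/2 + sqrt(77)/2 gives r = +/-sqrt(-7/2 + sqrt(77)/2) ~= +/-0.9421.
r^2 = -sqrt(77)/2 - 7/2 < 0 has no real solution.

r = -0.9421 or r = 0.9421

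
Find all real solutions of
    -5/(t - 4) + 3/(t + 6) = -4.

t = -6.6714 or t = 5.1714

Multiply both sides by (t - 4)(t + 6):
-5(t + 6) + 3(t - 4) = -4(t - 4)(t + 6).
Expand and collect terms: -4t² - 6t + 138 = 0.
By the quadratic formula, t = (6 ± √2244) / -8, so t ≈ -6.6714 or t ≈ 5.1714.
Neither value makes a denominator zero (t ≠ 4, t ≠ -6), so both are valid.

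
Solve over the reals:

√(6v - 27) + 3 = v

v = 6

Isolate the radical: √(6v - 27) = v - 3.
Square both sides: 6v - 27 = (v - 3)².
Expand and rearrange: v² - 12v + 36 = 0.
This gives the repeated root v = 6.
Check in the original equation:
  v = 6: √(9) = 3, while v - 3 = 3 — valid.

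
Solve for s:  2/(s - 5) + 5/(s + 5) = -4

Multiply both sides by (s - 5)(s + 5):
2(s + 5) + 5(s - 5) = -4(s - 5)(s + 5).
Expand and collect terms: -4s^2 - 7s + 115 = 0.
By the quadratic formula, s = (7 +/- sqrt(1889)) / -8, so s ~= -6.3078 or s ~= 4.5578.
Neither value makes a denominator zero (s != 5, s != -5), so both are valid.

s = -6.3078 or s = 4.5578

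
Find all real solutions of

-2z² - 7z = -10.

z = -4.5895 or z = 1.0895

Rearrange to standard form: -2z² - 7z + 10 = 0.
Discriminant: (-7)² − 4·(-2)·10 = 129.
Quadratic formula: z = (7 ± √129) / (-4).
So z = -√(129)/4 - 7/4 ≈ -4.5895 or z = -7/4 + √(129)/4 ≈ 1.0895.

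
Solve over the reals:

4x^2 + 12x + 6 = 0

Discriminant: (12)^2 - 4*4*6 = 48.
Quadratic formula: x = (-12 +/- sqrt(48)) / 8.
So x = -3/2 + sqrt(3)/2 ~= -0.634 or x = -3/2 - sqrt(3)/2 ~= -2.366.

x = -2.366 or x = -0.634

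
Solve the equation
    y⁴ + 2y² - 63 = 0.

Let u = y². The equation becomes u² + 2u - 63 = 0.
Factor: (u - 7)(u + 9) = 0, so u = 7 or u = -9.
y² = 7 gives y = ±√(7) ≈ ±2.6458.
y² = -9 < 0 has no real solution.

y = -2.6458 or y = 2.6458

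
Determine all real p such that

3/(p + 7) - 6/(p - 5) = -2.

p = -8.2226 or p = 7.7226

Multiply both sides by (p + 7)(p - 5):
3(p - 5) - 6(p + 7) = -2(p + 7)(p - 5).
Expand and collect terms: -2p² - p + 127 = 0.
By the quadratic formula, p = (1 ± √1017) / -4, so p ≈ -8.2226 or p ≈ 7.7226.
Neither value makes a denominator zero (p ≠ -7, p ≠ 5), so both are valid.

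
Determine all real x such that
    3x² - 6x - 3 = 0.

Discriminant: (-6)² − 4·3·(-3) = 72.
Quadratic formula: x = (6 ± √72) / 6.
So x = 1 + √(2) ≈ 2.4142 or x = 1 - √(2) ≈ -0.4142.

x = -0.4142 or x = 2.4142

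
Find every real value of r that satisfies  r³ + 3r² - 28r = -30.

Rearrange: r³ + 3r² - 28r + 30 = 0.
Possible rational roots are divisors of 30. Testing r = 3 gives 0, so (r - 3) is a factor.
Divide: r³ + 3r² - 28r + 30 = (r - 3)(r² + 6r - 10).
Apply the quadratic formula to r² + 6r - 10 = 0: r = (-6 ± √76)/2, i.e. r ≈ 1.3589 or r ≈ -7.3589.

r = -7.3589 or r = 1.3589 or r = 3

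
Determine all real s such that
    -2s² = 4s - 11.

Rearrange to standard form: -2s² - 4s + 11 = 0.
Discriminant: (-4)² − 4·(-2)·11 = 104.
Quadratic formula: s = (4 ± √104) / (-4).
So s = -√(26)/2 - 1 ≈ -3.5495 or s = -1 + √(26)/2 ≈ 1.5495.

s = -3.5495 or s = 1.5495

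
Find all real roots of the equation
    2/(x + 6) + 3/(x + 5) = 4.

x = -5.75 or x = -4

Multiply both sides by (x + 6)(x + 5):
2(x + 5) + 3(x + 6) = 4(x + 6)(x + 5).
Expand and collect terms: 4x² + 39x + 92 = 0.
Factor or apply the quadratic formula: x = -4 or x = -5.75.
Neither value makes a denominator zero (x ≠ -6, x ≠ -5), so both are valid.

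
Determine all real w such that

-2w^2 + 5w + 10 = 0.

w = -1.3117 or w = 3.8117

Discriminant: (5)^2 - 4*(-2)*10 = 105.
Quadratic formula: w = (-5 +/- sqrt(105)) / (-4).
So w = 5/4 - sqrt(105)/4 ~= -1.3117 or w = 5/4 + sqrt(105)/4 ~= 3.8117.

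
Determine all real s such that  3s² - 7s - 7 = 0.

s = -0.7554 or s = 3.0888

Discriminant: (-7)² − 4·3·(-7) = 133.
Quadratic formula: s = (7 ± √133) / 6.
So s = 7/6 + √(133)/6 ≈ 3.0888 or s = 7/6 - √(133)/6 ≈ -0.7554.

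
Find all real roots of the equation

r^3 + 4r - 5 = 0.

r = 1

Possible rational roots are divisors of -5. Testing r = 1 gives 0, so (r - 1) is a factor.
Divide: r^3 + 4r - 5 = (r - 1)(r^2 + r + 5).
The quadratic r^2 + r + 5 has discriminant -19 < 0, so no further real roots.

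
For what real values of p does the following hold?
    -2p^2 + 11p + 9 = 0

p = -0.7231 or p = 6.2231

Discriminant: (11)^2 - 4*(-2)*9 = 193.
Quadratic formula: p = (-11 +/- sqrt(193)) / (-4).
So p = 11/4 - sqrt(193)/4 ~= -0.7231 or p = 11/4 + sqrt(193)/4 ~= 6.2231.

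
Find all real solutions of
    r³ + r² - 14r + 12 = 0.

r = -4.6056 or r = 1 or r = 2.6056

Possible rational roots are divisors of 12. Testing r = 1 gives 0, so (r - 1) is a factor.
Divide: r³ + r² - 14r + 12 = (r - 1)(r² + 2r - 12).
Apply the quadratic formula to r² + 2r - 12 = 0: r = (-2 ± √52)/2, i.e. r ≈ 2.6056 or r ≈ -4.6056.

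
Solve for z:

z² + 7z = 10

z = -8.217 or z = 1.217

Rearrange to standard form: z² + 7z - 10 = 0.
Discriminant: (7)² − 4·1·(-10) = 89.
Quadratic formula: z = (-7 ± √89) / 2.
So z = -7/2 + √(89)/2 ≈ 1.217 or z = -√(89)/2 - 7/2 ≈ -8.217.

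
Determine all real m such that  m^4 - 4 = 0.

m = -1.4142 or m = 1.4142

Let u = m^2. The equation becomes u^2 - 4 = 0.
Factor: (u + 2)(u - 2) = 0, so u = -2 or u = 2.
m^2 = -2 < 0 has no real solution.
m^2 = 2 gives m = +/-sqrt(2) ~= +/-1.4142.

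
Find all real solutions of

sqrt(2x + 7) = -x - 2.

x = -3

Square both sides: 2x + 7 = (-x - 2)^2.
Expand and rearrange: x^2 + 2x - 3 = 0.
Solving gives x = 1 or x = -3.
Check each candidate in the original equation:
  x = 1: sqrt(9) = 3, while -x - 2 = -3 — extraneous.
  x = -3: sqrt(1) = 1, while -x - 2 = 1 — valid.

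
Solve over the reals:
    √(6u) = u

u = 0 or u = 6

Square both sides: 6u = (u)².
Expand and rearrange: u² - 6u = 0.
Solving gives u = 6 or u = 0.
Check each candidate in the original equation:
  u = 6: √(36) = 6, while u = 6 — valid.
  u = 0: √(0) = 0, while u = 0 — valid.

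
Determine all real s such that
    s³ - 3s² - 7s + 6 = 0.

s = -2 or s = 0.6972 or s = 4.3028

Possible rational roots are divisors of 6. Testing s = -2 gives 0, so (s + 2) is a factor.
Divide: s³ - 3s² - 7s + 6 = (s + 2)(s² - 5s + 3).
Apply the quadratic formula to s² - 5s + 3 = 0: s = (5 ± √13)/2, i.e. s ≈ 4.3028 or s ≈ 0.6972.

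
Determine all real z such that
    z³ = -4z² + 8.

Rearrange: z³ + 4z² - 8 = 0.
Possible rational roots are divisors of -8. Testing z = -2 gives 0, so (z + 2) is a factor.
Divide: z³ + 4z² - 8 = (z + 2)(z² + 2z - 4).
Apply the quadratic formula to z² + 2z - 4 = 0: z = (-2 ± √20)/2, i.e. z ≈ 1.2361 or z ≈ -3.2361.

z = -3.2361 or z = -2 or z = 1.2361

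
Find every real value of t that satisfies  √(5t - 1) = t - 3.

Square both sides: 5t - 1 = (t - 3)².
Expand and rearrange: t² - 11t + 10 = 0.
Solving gives t = 10 or t = 1.
Check each candidate in the original equation:
  t = 10: √(49) = 7, while t - 3 = 7 — valid.
  t = 1: √(4) = 2, while t - 3 = -2 — extraneous.

t = 10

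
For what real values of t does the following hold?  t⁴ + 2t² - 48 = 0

Let u = t². The equation becomes u² + 2u - 48 = 0.
Factor: (u + 8)(u - 6) = 0, so u = -8 or u = 6.
t² = -8 < 0 has no real solution.
t² = 6 gives t = ±√(6) ≈ ±2.4495.

t = -2.4495 or t = 2.4495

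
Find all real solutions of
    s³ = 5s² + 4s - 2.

s = -1 or s = 0.3542 or s = 5.6458

Rearrange: s³ - 5s² - 4s + 2 = 0.
Possible rational roots are divisors of 2. Testing s = -1 gives 0, so (s + 1) is a factor.
Divide: s³ - 5s² - 4s + 2 = (s + 1)(s² - 6s + 2).
Apply the quadratic formula to s² - 6s + 2 = 0: s = (6 ± √28)/2, i.e. s ≈ 5.6458 or s ≈ 0.3542.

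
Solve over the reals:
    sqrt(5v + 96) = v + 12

v = -3

Square both sides: 5v + 96 = (v + 12)^2.
Expand and rearrange: v^2 + 19v + 48 = 0.
Solving gives v = -3 or v = -16.
Check each candidate in the original equation:
  v = -3: sqrt(81) = 9, while v + 12 = 9 — valid.
  v = -16: sqrt(16) = 4, while v + 12 = -4 — extraneous.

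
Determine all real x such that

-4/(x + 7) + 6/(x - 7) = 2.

Multiply both sides by (x + 7)(x - 7):
-4(x - 7) + 6(x + 7) = 2(x + 7)(x - 7).
Expand and collect terms: 2x² - 2x - 168 = 0.
By the quadratic formula, x = (2 ± √1348) / 4, so x ≈ 9.6788 or x ≈ -8.6788.
Neither value makes a denominator zero (x ≠ -7, x ≠ 7), so both are valid.

x = -8.6788 or x = 9.6788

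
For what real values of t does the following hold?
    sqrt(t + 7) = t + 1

t = 2

Square both sides: t + 7 = (t + 1)^2.
Expand and rearrange: t^2 + t - 6 = 0.
Solving gives t = 2 or t = -3.
Check each candidate in the original equation:
  t = 2: sqrt(9) = 3, while t + 1 = 3 — valid.
  t = -3: sqrt(4) = 2, while t + 1 = -2 — extraneous.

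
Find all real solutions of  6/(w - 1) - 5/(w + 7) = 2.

Multiply both sides by (w - 1)(w + 7):
6(w + 7) - 5(w - 1) = 2(w - 1)(w + 7).
Expand and collect terms: 2w^2 + 11w - 61 = 0.
By the quadratic formula, w = (-11 +/- sqrt(609)) / 4, so w ~= 3.4195 or w ~= -8.9195.
Neither value makes a denominator zero (w != 1, w != -7), so both are valid.

w = -8.9195 or w = 3.4195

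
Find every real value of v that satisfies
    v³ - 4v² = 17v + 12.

v = -1.772 or v = -1 or v = 6.772

Rearrange: v³ - 4v² - 17v - 12 = 0.
Possible rational roots are divisors of -12. Testing v = -1 gives 0, so (v + 1) is a factor.
Divide: v³ - 4v² - 17v - 12 = (v + 1)(v² - 5v - 12).
Apply the quadratic formula to v² - 5v - 12 = 0: v = (5 ± √73)/2, i.e. v ≈ 6.772 or v ≈ -1.772.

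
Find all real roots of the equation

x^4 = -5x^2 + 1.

Let u = x^2. The equation becomes u^2 + 5u - 1 = 0.
By the quadratic formula, u = -5/2 + sqrt(29)/2 or u = -sqrt(29)/2 - 5/2.
x^2 = -5/2 + sqrt(29)/2 gives x = +/-sqrt(-5/2 + sqrt(29)/2) ~= +/-0.4388.
x^2 = -sqrt(29)/2 - 5/2 < 0 has no real solution.

x = -0.4388 or x = 0.4388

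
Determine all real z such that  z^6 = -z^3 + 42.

Let u = z^3. The equation becomes u^2 + u - 42 = 0.
Factor: (u - 6)(u + 7) = 0, so u = 6 or u = -7.
z^3 = 6 gives z = (6)^(1/3) ~= 1.8171.
z^3 = -7 gives z = -(7)^(1/3) ~= -1.9129.

z = -1.9129 or z = 1.8171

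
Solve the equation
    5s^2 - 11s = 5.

Rearrange to standard form: 5s^2 - 11s - 5 = 0.
Discriminant: (-11)^2 - 4*5*(-5) = 221.
Quadratic formula: s = (11 +/- sqrt(221)) / 10.
So s = 11/10 + sqrt(221)/10 ~= 2.5866 or s = 11/10 - sqrt(221)/10 ~= -0.3866.

s = -0.3866 or s = 2.5866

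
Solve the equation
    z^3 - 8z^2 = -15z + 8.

z = 1 or z = 1.4384 or z = 5.5616

Rearrange: z^3 - 8z^2 + 15z - 8 = 0.
Possible rational roots are divisors of -8. Testing z = 1 gives 0, so (z - 1) is a factor.
Divide: z^3 - 8z^2 + 15z - 8 = (z - 1)(z^2 - 7z + 8).
Apply the quadratic formula to z^2 - 7z + 8 = 0: z = (7 +/- sqrt(17))/2, i.e. z ~= 5.5616 or z ~= 1.4384.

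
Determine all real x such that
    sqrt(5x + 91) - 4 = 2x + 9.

Isolate the radical: sqrt(5x + 91) = 2x + 13.
Square both sides: 5x + 91 = (2x + 13)^2.
Expand and rearrange: 4x^2 + 47x + 78 = 0.
Solving gives x = -2 or x = -9.75.
Check each candidate in the original equation:
  x = -2: sqrt(81) = 9, while 2x + 13 = 9 — valid.
  x = -9.75: sqrt(42.25) = 6.5, while 2x + 13 = -6.5 — extraneous.

x = -2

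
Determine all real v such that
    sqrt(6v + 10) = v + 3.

v = -1 or v = 1

Square both sides: 6v + 10 = (v + 3)^2.
Expand and rearrange: v^2 - 1 = 0.
Solving gives v = 1 or v = -1.
Check each candidate in the original equation:
  v = 1: sqrt(16) = 4, while v + 3 = 4 — valid.
  v = -1: sqrt(4) = 2, while v + 3 = 2 — valid.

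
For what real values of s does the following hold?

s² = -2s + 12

s = -4.6056 or s = 2.6056

Rearrange to standard form: s² + 2s - 12 = 0.
Discriminant: (2)² − 4·1·(-12) = 52.
Quadratic formula: s = (-2 ± √52) / 2.
So s = -1 + √(13) ≈ 2.6056 or s = -√(13) - 1 ≈ -4.6056.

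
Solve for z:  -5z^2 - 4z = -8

z = -1.7266 or z = 0.9266

Rearrange to standard form: -5z^2 - 4z + 8 = 0.
Discriminant: (-4)^2 - 4*(-5)*8 = 176.
Quadratic formula: z = (4 +/- sqrt(176)) / (-10).
So z = -2*sqrt(11)/5 - 2/5 ~= -1.7266 or z = -2/5 + 2*sqrt(11)/5 ~= 0.9266.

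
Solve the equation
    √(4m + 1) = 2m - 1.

m = 2

Square both sides: 4m + 1 = (2m - 1)².
Expand and rearrange: 4m² - 8m = 0.
Solving gives m = 2 or m = 0.
Check each candidate in the original equation:
  m = 2: √(9) = 3, while 2m - 1 = 3 — valid.
  m = 0: √(1) = 1, while 2m - 1 = -1 — extraneous.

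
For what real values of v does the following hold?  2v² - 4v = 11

v = -1.5495 or v = 3.5495

Rearrange to standard form: 2v² - 4v - 11 = 0.
Discriminant: (-4)² − 4·2·(-11) = 104.
Quadratic formula: v = (4 ± √104) / 4.
So v = 1 + √(26)/2 ≈ 3.5495 or v = 1 - √(26)/2 ≈ -1.5495.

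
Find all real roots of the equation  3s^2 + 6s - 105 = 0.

Factor: 3(s - 5)(s + 7) = 0.
So s = 5 or s = -7.

s = -7 or s = 5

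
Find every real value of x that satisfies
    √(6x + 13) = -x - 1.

Square both sides: 6x + 13 = (-x - 1)².
Expand and rearrange: x² - 4x - 12 = 0.
Solving gives x = 6 or x = -2.
Check each candidate in the original equation:
  x = 6: √(49) = 7, while -x - 1 = -7 — extraneous.
  x = -2: √(1) = 1, while -x - 1 = 1 — valid.

x = -2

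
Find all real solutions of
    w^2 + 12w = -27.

w = -9 or w = -3

Bring every term to one side: w^2 + 12w + 27 = 0.
Factor: (w + 3)(w + 9) = 0.
So w = -3 or w = -9.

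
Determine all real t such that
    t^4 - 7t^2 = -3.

t = -2.5576 or t = -0.6772 or t = 0.6772 or t = 2.5576

Let u = t^2. The equation becomes u^2 - 7u + 3 = 0.
By the quadratic formula, u = sqrt(37)/2 + 7/2 or u = 7/2 - sqrt(37)/2.
t^2 = sqrt(37)/2 + 7/2 gives t = +/-sqrt(sqrt(37)/2 + 7/2) ~= +/-2.5576.
t^2 = 7/2 - sqrt(37)/2 gives t = +/-sqrt(7/2 - sqrt(37)/2) ~= +/-0.6772.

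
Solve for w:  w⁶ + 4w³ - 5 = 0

w = -1.71 or w = 1

Let u = w³. The equation becomes u² + 4u - 5 = 0.
Factor: (u + 5)(u - 1) = 0, so u = -5 or u = 1.
w³ = -5 gives w = -∛(5) ≈ -1.71.
w³ = 1 gives w = 1.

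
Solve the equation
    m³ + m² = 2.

Rearrange: m³ + m² - 2 = 0.
Possible rational roots are divisors of -2. Testing m = 1 gives 0, so (m - 1) is a factor.
Divide: m³ + m² - 2 = (m - 1)(m² + 2m + 2).
The quadratic m² + 2m + 2 has discriminant -4 < 0, so no further real roots.

m = 1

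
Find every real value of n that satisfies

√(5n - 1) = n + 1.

n = 1 or n = 2

Square both sides: 5n - 1 = (n + 1)².
Expand and rearrange: n² - 3n + 2 = 0.
Solving gives n = 2 or n = 1.
Check each candidate in the original equation:
  n = 2: √(9) = 3, while n + 1 = 3 — valid.
  n = 1: √(4) = 2, while n + 1 = 2 — valid.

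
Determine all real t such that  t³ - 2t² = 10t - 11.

Rearrange: t³ - 2t² - 10t + 11 = 0.
Possible rational roots are divisors of 11. Testing t = 1 gives 0, so (t - 1) is a factor.
Divide: t³ - 2t² - 10t + 11 = (t - 1)(t² - t - 11).
Apply the quadratic formula to t² - t - 11 = 0: t = (1 ± √45)/2, i.e. t ≈ 3.8541 or t ≈ -2.8541.

t = -2.8541 or t = 1 or t = 3.8541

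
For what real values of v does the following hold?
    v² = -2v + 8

v = -4 or v = 2

Bring every term to one side: v² + 2v - 8 = 0.
Factor: (v - 2)(v + 4) = 0.
So v = 2 or v = -4.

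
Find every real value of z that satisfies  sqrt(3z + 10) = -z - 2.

Square both sides: 3z + 10 = (-z - 2)^2.
Expand and rearrange: z^2 + z - 6 = 0.
Solving gives z = 2 or z = -3.
Check each candidate in the original equation:
  z = 2: sqrt(16) = 4, while -z - 2 = -4 — extraneous.
  z = -3: sqrt(1) = 1, while -z - 2 = 1 — valid.

z = -3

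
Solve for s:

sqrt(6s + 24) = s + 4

s = -4 or s = 2

Square both sides: 6s + 24 = (s + 4)^2.
Expand and rearrange: s^2 + 2s - 8 = 0.
Solving gives s = 2 or s = -4.
Check each candidate in the original equation:
  s = 2: sqrt(36) = 6, while s + 4 = 6 — valid.
  s = -4: sqrt(0) = 0, while s + 4 = 0 — valid.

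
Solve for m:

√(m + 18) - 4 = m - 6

Isolate the radical: √(m + 18) = m - 2.
Square both sides: m + 18 = (m - 2)².
Expand and rearrange: m² - 5m - 14 = 0.
Solving gives m = 7 or m = -2.
Check each candidate in the original equation:
  m = 7: √(25) = 5, while m - 2 = 5 — valid.
  m = -2: √(16) = 4, while m - 2 = -4 — extraneous.

m = 7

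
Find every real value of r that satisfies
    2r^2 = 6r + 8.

r = -1 or r = 4

Bring every term to one side: 2r^2 - 6r - 8 = 0.
Factor: 2(r + 1)(r - 4) = 0.
So r = -1 or r = 4.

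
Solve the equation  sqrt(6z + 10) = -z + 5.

Square both sides: 6z + 10 = (-z + 5)^2.
Expand and rearrange: z^2 - 16z + 15 = 0.
Solving gives z = 15 or z = 1.
Check each candidate in the original equation:
  z = 15: sqrt(100) = 10, while -z + 5 = -10 — extraneous.
  z = 1: sqrt(16) = 4, while -z + 5 = 4 — valid.

z = 1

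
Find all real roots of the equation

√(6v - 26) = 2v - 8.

Square both sides: 6v - 26 = (2v - 8)².
Expand and rearrange: 4v² - 38v + 90 = 0.
Solving gives v = 5 or v = 4.5.
Check each candidate in the original equation:
  v = 5: √(4) = 2, while 2v - 8 = 2 — valid.
  v = 4.5: √(1) = 1, while 2v - 8 = 1 — valid.

v = 4.5 or v = 5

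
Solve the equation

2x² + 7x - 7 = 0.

x = -4.3117 or x = 0.8117

Discriminant: (7)² − 4·2·(-7) = 105.
Quadratic formula: x = (-7 ± √105) / 4.
So x = -7/4 + √(105)/4 ≈ 0.8117 or x = -√(105)/4 - 7/4 ≈ -4.3117.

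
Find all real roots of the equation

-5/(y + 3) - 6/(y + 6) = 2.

y = -10.5 or y = -4

Multiply both sides by (y + 3)(y + 6):
-5(y + 6) - 6(y + 3) = 2(y + 3)(y + 6).
Expand and collect terms: 2y^2 + 29y + 84 = 0.
Factor or apply the quadratic formula: y = -4 or y = -10.5.
Neither value makes a denominator zero (y != -3, y != -6), so both are valid.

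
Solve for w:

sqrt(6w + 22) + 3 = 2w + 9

Isolate the radical: sqrt(6w + 22) = 2w + 6.
Square both sides: 6w + 22 = (2w + 6)^2.
Expand and rearrange: 4w^2 + 18w + 14 = 0.
Solving gives w = -1 or w = -3.5.
Check each candidate in the original equation:
  w = -1: sqrt(16) = 4, while 2w + 6 = 4 — valid.
  w = -3.5: sqrt(1) = 1, while 2w + 6 = -1 — extraneous.

w = -1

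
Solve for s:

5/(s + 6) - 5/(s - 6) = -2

Multiply both sides by (s + 6)(s - 6):
5(s - 6) - 5(s + 6) = -2(s + 6)(s - 6).
Expand and collect terms: -2s² + 132 = 0.
By the quadratic formula, s = (0 ± √1056) / -4, so s ≈ -8.124 or s ≈ 8.124.
Neither value makes a denominator zero (s ≠ -6, s ≠ 6), so both are valid.

s = -8.124 or s = 8.124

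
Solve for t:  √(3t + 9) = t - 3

t = 9

Square both sides: 3t + 9 = (t - 3)².
Expand and rearrange: t² - 9t = 0.
Solving gives t = 9 or t = 0.
Check each candidate in the original equation:
  t = 9: √(36) = 6, while t - 3 = 6 — valid.
  t = 0: √(9) = 3, while t - 3 = -3 — extraneous.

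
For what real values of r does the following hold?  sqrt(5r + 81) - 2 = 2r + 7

r = 0

Isolate the radical: sqrt(5r + 81) = 2r + 9.
Square both sides: 5r + 81 = (2r + 9)^2.
Expand and rearrange: 4r^2 + 31r = 0.
Solving gives r = 0 or r = -7.75.
Check each candidate in the original equation:
  r = 0: sqrt(81) = 9, while 2r + 9 = 9 — valid.
  r = -7.75: sqrt(42.25) = 6.5, while 2r + 9 = -6.5 — extraneous.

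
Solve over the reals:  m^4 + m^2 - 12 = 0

Let u = m^2. The equation becomes u^2 + u - 12 = 0.
Factor: (u + 4)(u - 3) = 0, so u = -4 or u = 3.
m^2 = -4 < 0 has no real solution.
m^2 = 3 gives m = +/-sqrt(3) ~= +/-1.7321.

m = -1.7321 or m = 1.7321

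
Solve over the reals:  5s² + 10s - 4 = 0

Discriminant: (10)² − 4·5·(-4) = 180.
Quadratic formula: s = (-10 ± √180) / 10.
So s = -1 + 3·√(5)/5 ≈ 0.3416 or s = -3·√(5)/5 - 1 ≈ -2.3416.

s = -2.3416 or s = 0.3416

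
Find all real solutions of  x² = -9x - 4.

Rearrange to standard form: x² + 9x + 4 = 0.
Discriminant: (9)² − 4·1·4 = 65.
Quadratic formula: x = (-9 ± √65) / 2.
So x = -9/2 + √(65)/2 ≈ -0.4689 or x = -9/2 - √(65)/2 ≈ -8.5311.

x = -8.5311 or x = -0.4689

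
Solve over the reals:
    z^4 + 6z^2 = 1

z = -0.4028 or z = 0.4028

Let u = z^2. The equation becomes u^2 + 6u - 1 = 0.
By the quadratic formula, u = -3 + sqrt(10) or u = -sqrt(10) - 3.
z^2 = -3 + sqrt(10) gives z = +/-sqrt(-3 + sqrt(10)) ~= +/-0.4028.
z^2 = -sqrt(10) - 3 < 0 has no real solution.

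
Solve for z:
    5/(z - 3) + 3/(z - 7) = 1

Multiply both sides by (z - 3)(z - 7):
5(z - 7) + 3(z - 3) = (z - 3)(z - 7).
Expand and collect terms: z^2 - 18z + 65 = 0.
Factor or apply the quadratic formula: z = 13 or z = 5.
Neither value makes a denominator zero (z != 3, z != 7), so both are valid.

z = 5 or z = 13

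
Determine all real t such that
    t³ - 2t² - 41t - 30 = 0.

t = -5 or t = -0.772 or t = 7.772

Possible rational roots are divisors of -30. Testing t = -5 gives 0, so (t + 5) is a factor.
Divide: t³ - 2t² - 41t - 30 = (t + 5)(t² - 7t - 6).
Apply the quadratic formula to t² - 7t - 6 = 0: t = (7 ± √73)/2, i.e. t ≈ 7.772 or t ≈ -0.772.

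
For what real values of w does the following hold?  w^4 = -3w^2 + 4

Let u = w^2. The equation becomes u^2 + 3u - 4 = 0.
Factor: (u - 1)(u + 4) = 0, so u = 1 or u = -4.
w^2 = 1 gives w = +/-1.
w^2 = -4 < 0 has no real solution.

w = -1 or w = 1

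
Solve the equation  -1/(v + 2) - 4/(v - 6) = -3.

v = -1.7158 or v = 7.3824

Multiply both sides by (v + 2)(v - 6):
-(v - 6) - 4(v + 2) = -3(v + 2)(v - 6).
Expand and collect terms: -3v^2 + 17v + 38 = 0.
By the quadratic formula, v = (-17 +/- sqrt(745)) / -6, so v ~= -1.7158 or v ~= 7.3824.
Neither value makes a denominator zero (v != -2, v != 6), so both are valid.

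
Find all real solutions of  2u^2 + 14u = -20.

u = -5 or u = -2

Bring every term to one side: 2u^2 + 14u + 20 = 0.
Factor: 2(u + 2)(u + 5) = 0.
So u = -2 or u = -5.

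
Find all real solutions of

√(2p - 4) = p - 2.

p = 2 or p = 4

Square both sides: 2p - 4 = (p - 2)².
Expand and rearrange: p² - 6p + 8 = 0.
Solving gives p = 4 or p = 2.
Check each candidate in the original equation:
  p = 4: √(4) = 2, while p - 2 = 2 — valid.
  p = 2: √(0) = 0, while p - 2 = 0 — valid.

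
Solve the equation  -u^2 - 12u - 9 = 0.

u = -11.1962 or u = -0.8038

Discriminant: (-12)^2 - 4*(-1)*(-9) = 108.
Quadratic formula: u = (12 +/- sqrt(108)) / (-2).
So u = -6 - 3*sqrt(3) ~= -11.1962 or u = -6 + 3*sqrt(3) ~= -0.8038.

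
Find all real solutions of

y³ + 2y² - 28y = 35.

Rearrange: y³ + 2y² - 28y - 35 = 0.
Possible rational roots are divisors of -35. Testing y = 5 gives 0, so (y - 5) is a factor.
Divide: y³ + 2y² - 28y - 35 = (y - 5)(y² + 7y + 7).
Apply the quadratic formula to y² + 7y + 7 = 0: y = (-7 ± √21)/2, i.e. y ≈ -1.2087 or y ≈ -5.7913.

y = -5.7913 or y = -1.2087 or y = 5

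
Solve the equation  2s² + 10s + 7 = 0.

Discriminant: (10)² − 4·2·7 = 44.
Quadratic formula: s = (-10 ± √44) / 4.
So s = -5/2 + √(11)/2 ≈ -0.8417 or s = -5/2 - √(11)/2 ≈ -4.1583.

s = -4.1583 or s = -0.8417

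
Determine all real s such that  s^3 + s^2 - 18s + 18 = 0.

Possible rational roots are divisors of 18. Testing s = 3 gives 0, so (s - 3) is a factor.
Divide: s^3 + s^2 - 18s + 18 = (s - 3)(s^2 + 4s - 6).
Apply the quadratic formula to s^2 + 4s - 6 = 0: s = (-4 +/- sqrt(40))/2, i.e. s ~= 1.1623 or s ~= -5.1623.

s = -5.1623 or s = 1.1623 or s = 3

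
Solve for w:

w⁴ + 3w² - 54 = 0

w = -2.4495 or w = 2.4495

Let u = w². The equation becomes u² + 3u - 54 = 0.
Factor: (u - 6)(u + 9) = 0, so u = 6 or u = -9.
w² = 6 gives w = ±√(6) ≈ ±2.4495.
w² = -9 < 0 has no real solution.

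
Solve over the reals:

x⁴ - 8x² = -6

Let u = x². The equation becomes u² - 8u + 6 = 0.
By the quadratic formula, u = √(10) + 4 or u = 4 - √(10).
x² = √(10) + 4 gives x = ±√(√(10) + 4) ≈ ±2.6762.
x² = 4 - √(10) gives x = ±√(4 - √(10)) ≈ ±0.9153.

x = -2.6762 or x = -0.9153 or x = 0.9153 or x = 2.6762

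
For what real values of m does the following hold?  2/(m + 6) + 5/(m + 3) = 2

Multiply both sides by (m + 6)(m + 3):
2(m + 3) + 5(m + 6) = 2(m + 6)(m + 3).
Expand and collect terms: 2m^2 + 11m = 0.
Factor or apply the quadratic formula: m = 0 or m = -5.5.
Neither value makes a denominator zero (m != -6, m != -3), so both are valid.

m = -5.5 or m = 0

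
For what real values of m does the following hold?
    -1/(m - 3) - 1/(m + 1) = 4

m = -1.2656 or m = 2.7656

Multiply both sides by (m - 3)(m + 1):
-(m + 1) - (m - 3) = 4(m - 3)(m + 1).
Expand and collect terms: 4m^2 - 6m - 14 = 0.
By the quadratic formula, m = (6 +/- sqrt(260)) / 8, so m ~= 2.7656 or m ~= -1.2656.
Neither value makes a denominator zero (m != 3, m != -1), so both are valid.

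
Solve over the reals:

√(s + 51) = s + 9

s = -2

Square both sides: s + 51 = (s + 9)².
Expand and rearrange: s² + 17s + 30 = 0.
Solving gives s = -2 or s = -15.
Check each candidate in the original equation:
  s = -2: √(49) = 7, while s + 9 = 7 — valid.
  s = -15: √(36) = 6, while s + 9 = -6 — extraneous.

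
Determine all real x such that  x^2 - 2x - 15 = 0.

x = -3 or x = 5

Factor: (x - 5)(x + 3) = 0.
So x = 5 or x = -3.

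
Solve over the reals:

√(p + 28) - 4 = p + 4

Isolate the radical: √(p + 28) = p + 8.
Square both sides: p + 28 = (p + 8)².
Expand and rearrange: p² + 15p + 36 = 0.
Solving gives p = -3 or p = -12.
Check each candidate in the original equation:
  p = -3: √(25) = 5, while p + 8 = 5 — valid.
  p = -12: √(16) = 4, while p + 8 = -4 — extraneous.

p = -3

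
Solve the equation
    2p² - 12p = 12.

Rearrange to standard form: 2p² - 12p - 12 = 0.
Discriminant: (-12)² − 4·2·(-12) = 240.
Quadratic formula: p = (12 ± √240) / 4.
So p = 3 + √(15) ≈ 6.873 or p = 3 - √(15) ≈ -0.873.

p = -0.873 or p = 6.873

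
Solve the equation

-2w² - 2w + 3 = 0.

w = -1.8229 or w = 0.8229

Discriminant: (-2)² − 4·(-2)·3 = 28.
Quadratic formula: w = (2 ± √28) / (-4).
So w = -√(7)/2 - 1/2 ≈ -1.8229 or w = -1/2 + √(7)/2 ≈ 0.8229.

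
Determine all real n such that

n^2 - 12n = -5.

Rearrange to standard form: n^2 - 12n + 5 = 0.
Discriminant: (-12)^2 - 4*1*5 = 124.
Quadratic formula: n = (12 +/- sqrt(124)) / 2.
So n = sqrt(31) + 6 ~= 11.5678 or n = 6 - sqrt(31) ~= 0.4322.

n = 0.4322 or n = 11.5678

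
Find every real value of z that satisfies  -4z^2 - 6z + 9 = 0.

z = -2.4271 or z = 0.9271

Discriminant: (-6)^2 - 4*(-4)*9 = 180.
Quadratic formula: z = (6 +/- sqrt(180)) / (-8).
So z = -3*sqrt(5)/4 - 3/4 ~= -2.4271 or z = -3/4 + 3*sqrt(5)/4 ~= 0.9271.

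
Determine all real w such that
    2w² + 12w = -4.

Rearrange to standard form: 2w² + 12w + 4 = 0.
Discriminant: (12)² − 4·2·4 = 112.
Quadratic formula: w = (-12 ± √112) / 4.
So w = -3 + √(7) ≈ -0.3542 or w = -3 - √(7) ≈ -5.6458.

w = -5.6458 or w = -0.3542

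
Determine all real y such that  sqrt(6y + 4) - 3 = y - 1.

Isolate the radical: sqrt(6y + 4) = y + 2.
Square both sides: 6y + 4 = (y + 2)^2.
Expand and rearrange: y^2 - 2y = 0.
Solving gives y = 2 or y = 0.
Check each candidate in the original equation:
  y = 2: sqrt(16) = 4, while y + 2 = 4 — valid.
  y = 0: sqrt(4) = 2, while y + 2 = 2 — valid.

y = 0 or y = 2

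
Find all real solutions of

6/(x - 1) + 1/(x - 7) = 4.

Multiply both sides by (x - 1)(x - 7):
6(x - 7) + (x - 1) = 4(x - 1)(x - 7).
Expand and collect terms: 4x^2 - 39x + 71 = 0.
By the quadratic formula, x = (39 +/- sqrt(385)) / 8, so x ~= 7.3277 or x ~= 2.4223.
Neither value makes a denominator zero (x != 1, x != 7), so both are valid.

x = 2.4223 or x = 7.3277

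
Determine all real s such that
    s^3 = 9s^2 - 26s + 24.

s = 2 or s = 3 or s = 4

Rearrange: s^3 - 9s^2 + 26s - 24 = 0.
Possible rational roots are divisors of -24. Testing s = 3 gives 0, so (s - 3) is a factor.
Divide: s^3 - 9s^2 + 26s - 24 = (s - 3)(s^2 - 6s + 8).
Factor the quadratic: s = 4 or s = 2.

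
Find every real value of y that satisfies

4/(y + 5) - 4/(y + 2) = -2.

y = -6.3723 or y = -0.6277

Multiply both sides by (y + 5)(y + 2):
4(y + 2) - 4(y + 5) = -2(y + 5)(y + 2).
Expand and collect terms: -2y^2 - 14y - 8 = 0.
By the quadratic formula, y = (14 +/- sqrt(132)) / -4, so y ~= -6.3723 or y ~= -0.6277.
Neither value makes a denominator zero (y != -5, y != -2), so both are valid.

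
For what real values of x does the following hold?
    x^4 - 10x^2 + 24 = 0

Let u = x^2. The equation becomes u^2 - 10u + 24 = 0.
Factor: (u - 4)(u - 6) = 0, so u = 4 or u = 6.
x^2 = 4 gives x = +/-2.
x^2 = 6 gives x = +/-sqrt(6) ~= +/-2.4495.

x = -2.4495 or x = -2 or x = 2 or x = 2.4495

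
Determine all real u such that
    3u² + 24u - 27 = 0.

Factor: 3(u + 9)(u - 1) = 0.
So u = -9 or u = 1.

u = -9 or u = 1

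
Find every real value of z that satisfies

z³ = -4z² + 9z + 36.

Rearrange: z³ + 4z² - 9z - 36 = 0.
Possible rational roots are divisors of -36. Testing z = -4 gives 0, so (z + 4) is a factor.
Divide: z³ + 4z² - 9z - 36 = (z + 4)(z² - 9).
Factor the quadratic: z = 3 or z = -3.

z = -4 or z = -3 or z = 3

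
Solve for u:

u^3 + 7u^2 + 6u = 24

Rearrange: u^3 + 7u^2 + 6u - 24 = 0.
Possible rational roots are divisors of -24. Testing u = -4 gives 0, so (u + 4) is a factor.
Divide: u^3 + 7u^2 + 6u - 24 = (u + 4)(u^2 + 3u - 6).
Apply the quadratic formula to u^2 + 3u - 6 = 0: u = (-3 +/- sqrt(33))/2, i.e. u ~= 1.3723 or u ~= -4.3723.

u = -4.3723 or u = -4 or u = 1.3723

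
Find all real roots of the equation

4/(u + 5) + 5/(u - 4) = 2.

Multiply both sides by (u + 5)(u - 4):
4(u - 4) + 5(u + 5) = 2(u + 5)(u - 4).
Expand and collect terms: 2u^2 - 7u - 49 = 0.
Factor or apply the quadratic formula: u = 7 or u = -3.5.
Neither value makes a denominator zero (u != -5, u != 4), so both are valid.

u = -3.5 or u = 7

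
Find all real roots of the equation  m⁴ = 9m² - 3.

Let u = m². The equation becomes u² - 9u + 3 = 0.
By the quadratic formula, u = √(69)/2 + 9/2 or u = 9/2 - √(69)/2.
m² = √(69)/2 + 9/2 gives m = ±√(√(69)/2 + 9/2) ≈ ±2.9417.
m² = 9/2 - √(69)/2 gives m = ±√(9/2 - √(69)/2) ≈ ±0.5888.

m = -2.9417 or m = -0.5888 or m = 0.5888 or m = 2.9417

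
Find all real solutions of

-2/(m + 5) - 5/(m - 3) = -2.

Multiply both sides by (m + 5)(m - 3):
-2(m - 3) - 5(m + 5) = -2(m + 5)(m - 3).
Expand and collect terms: -2m² + 3m + 49 = 0.
By the quadratic formula, m = (-3 ± √401) / -4, so m ≈ -4.2562 or m ≈ 5.7562.
Neither value makes a denominator zero (m ≠ -5, m ≠ 3), so both are valid.

m = -4.2562 or m = 5.7562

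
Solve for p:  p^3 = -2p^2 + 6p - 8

Rearrange: p^3 + 2p^2 - 6p + 8 = 0.
Possible rational roots are divisors of 8. Testing p = -4 gives 0, so (p + 4) is a factor.
Divide: p^3 + 2p^2 - 6p + 8 = (p + 4)(p^2 - 2p + 2).
The quadratic p^2 - 2p + 2 has discriminant -4 < 0, so no further real roots.

p = -4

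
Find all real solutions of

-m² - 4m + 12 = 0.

m = -6 or m = 2

Factor: -1(m + 6)(m - 2) = 0.
So m = -6 or m = 2.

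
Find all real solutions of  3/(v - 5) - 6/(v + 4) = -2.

Multiply both sides by (v - 5)(v + 4):
3(v + 4) - 6(v - 5) = -2(v - 5)(v + 4).
Expand and collect terms: -2v² + 5v - 2 = 0.
Factor or apply the quadratic formula: v = 0.5 or v = 2.
Neither value makes a denominator zero (v ≠ 5, v ≠ -4), so both are valid.

v = 0.5 or v = 2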